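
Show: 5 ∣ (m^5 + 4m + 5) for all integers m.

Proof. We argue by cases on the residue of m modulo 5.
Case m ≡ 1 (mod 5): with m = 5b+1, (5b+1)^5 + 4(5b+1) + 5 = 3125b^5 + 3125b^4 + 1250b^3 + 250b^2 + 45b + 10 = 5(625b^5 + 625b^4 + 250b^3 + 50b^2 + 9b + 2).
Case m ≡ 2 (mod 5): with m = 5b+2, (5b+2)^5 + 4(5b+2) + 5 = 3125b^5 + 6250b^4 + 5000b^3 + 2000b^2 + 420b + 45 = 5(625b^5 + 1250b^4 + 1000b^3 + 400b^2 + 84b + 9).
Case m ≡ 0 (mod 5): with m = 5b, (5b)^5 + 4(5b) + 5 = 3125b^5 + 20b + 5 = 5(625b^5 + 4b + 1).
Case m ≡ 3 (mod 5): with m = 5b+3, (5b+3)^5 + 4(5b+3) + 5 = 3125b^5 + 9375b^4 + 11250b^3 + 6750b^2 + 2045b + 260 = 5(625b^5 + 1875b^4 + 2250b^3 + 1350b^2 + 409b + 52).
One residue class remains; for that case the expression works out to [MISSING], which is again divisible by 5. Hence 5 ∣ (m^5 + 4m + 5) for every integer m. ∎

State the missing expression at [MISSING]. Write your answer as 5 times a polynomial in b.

5(625b^5 + 2500b^4 + 4000b^3 + 3200b^2 + 1284b + 209)

The residues treated are {1, 2, 0, 3}, so the missing case is m ≡ 4 (mod 5); write m = 5b+4.
Then (5b+4)^5 + 4(5b+4) + 5 = 3125b^5 + 12500b^4 + 20000b^3 + 16000b^2 + 6420b + 1045 = 5(625b^5 + 2500b^4 + 4000b^3 + 3200b^2 + 1284b + 209).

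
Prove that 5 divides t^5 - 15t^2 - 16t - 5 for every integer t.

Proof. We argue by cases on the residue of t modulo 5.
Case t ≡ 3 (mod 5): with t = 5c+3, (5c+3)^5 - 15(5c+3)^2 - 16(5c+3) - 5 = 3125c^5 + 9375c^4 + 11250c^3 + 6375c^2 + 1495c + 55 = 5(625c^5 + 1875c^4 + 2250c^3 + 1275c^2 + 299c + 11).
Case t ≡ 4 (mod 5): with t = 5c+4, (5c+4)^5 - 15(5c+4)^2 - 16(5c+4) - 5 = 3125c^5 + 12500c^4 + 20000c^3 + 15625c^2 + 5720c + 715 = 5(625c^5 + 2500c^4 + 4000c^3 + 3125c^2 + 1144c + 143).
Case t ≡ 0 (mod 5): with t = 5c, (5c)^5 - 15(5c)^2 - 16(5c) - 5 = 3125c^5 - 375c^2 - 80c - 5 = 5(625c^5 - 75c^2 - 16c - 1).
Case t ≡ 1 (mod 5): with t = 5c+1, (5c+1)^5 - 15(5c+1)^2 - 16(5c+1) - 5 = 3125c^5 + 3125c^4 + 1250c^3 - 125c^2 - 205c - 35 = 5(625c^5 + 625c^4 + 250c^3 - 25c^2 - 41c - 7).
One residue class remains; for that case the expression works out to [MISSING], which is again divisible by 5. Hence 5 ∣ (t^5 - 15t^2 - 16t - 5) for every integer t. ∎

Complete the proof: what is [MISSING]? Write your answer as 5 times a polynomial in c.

The residues treated are {3, 4, 0, 1}, so the missing case is t ≡ 2 (mod 5); write t = 5c+2.
Then (5c+2)^5 - 15(5c+2)^2 - 16(5c+2) - 5 = 3125c^5 + 6250c^4 + 5000c^3 + 1625c^2 + 20c - 65 = 5(625c^5 + 1250c^4 + 1000c^3 + 325c^2 + 4c - 13).

5(625c^5 + 1250c^4 + 1000c^3 + 325c^2 + 4c - 13)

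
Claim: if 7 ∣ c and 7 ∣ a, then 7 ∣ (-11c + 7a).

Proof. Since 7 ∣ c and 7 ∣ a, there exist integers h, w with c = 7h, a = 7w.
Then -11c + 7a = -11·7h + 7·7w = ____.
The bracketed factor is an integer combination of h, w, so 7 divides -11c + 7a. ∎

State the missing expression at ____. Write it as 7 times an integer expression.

7(-11h + 7w)

Pull the common 7 out of every term: -11·7h + 7·7w = 7(-11h + 7w).
-11h + 7w is an integer, which exhibits the divisibility.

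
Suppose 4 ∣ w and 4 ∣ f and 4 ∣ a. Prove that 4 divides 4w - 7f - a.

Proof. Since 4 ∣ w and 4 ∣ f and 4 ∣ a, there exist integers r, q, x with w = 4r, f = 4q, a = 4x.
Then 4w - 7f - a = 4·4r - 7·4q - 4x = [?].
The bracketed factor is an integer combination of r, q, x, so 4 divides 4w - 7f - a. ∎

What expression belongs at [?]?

Each term has a factor of 4: 4·4r - 7·4q - 4x = 4·(-7q + 4r - x).
Since -7q + 4r - x is an integer, 4 ∣ (4w - 7f - a).

4(-7q + 4r - x)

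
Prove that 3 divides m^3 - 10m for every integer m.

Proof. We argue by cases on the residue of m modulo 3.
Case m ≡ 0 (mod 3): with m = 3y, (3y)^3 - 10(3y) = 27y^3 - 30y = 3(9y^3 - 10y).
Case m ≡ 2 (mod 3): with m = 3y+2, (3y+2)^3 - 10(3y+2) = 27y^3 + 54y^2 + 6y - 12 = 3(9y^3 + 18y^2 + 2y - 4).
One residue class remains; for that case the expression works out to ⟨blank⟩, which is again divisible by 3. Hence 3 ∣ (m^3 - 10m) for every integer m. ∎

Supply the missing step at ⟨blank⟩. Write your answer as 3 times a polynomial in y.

Only m ≡ 1 (mod 3) is unaccounted for. Put m = 3y+1:
(3y+1)^3 - 10(3y+1) expands to 27y^3 + 27y^2 - 21y - 9,
and factoring out 3 leaves 3(9y^3 + 9y^2 - 7y - 3).

3(9y^3 + 9y^2 - 7y - 3)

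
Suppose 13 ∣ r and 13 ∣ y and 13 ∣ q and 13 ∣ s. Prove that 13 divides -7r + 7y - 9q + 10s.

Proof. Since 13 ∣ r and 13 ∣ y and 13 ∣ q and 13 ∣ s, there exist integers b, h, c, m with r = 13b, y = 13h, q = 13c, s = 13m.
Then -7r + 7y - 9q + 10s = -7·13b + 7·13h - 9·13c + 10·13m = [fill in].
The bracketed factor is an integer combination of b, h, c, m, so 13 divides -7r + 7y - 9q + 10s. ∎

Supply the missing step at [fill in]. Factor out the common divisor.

Pull the common 13 out of every term: -7·13b + 7·13h - 9·13c + 10·13m = 13(-7b - 9c + 7h + 10m).
-7b - 9c + 7h + 10m is an integer, which exhibits the divisibility.

13(-7b - 9c + 7h + 10m)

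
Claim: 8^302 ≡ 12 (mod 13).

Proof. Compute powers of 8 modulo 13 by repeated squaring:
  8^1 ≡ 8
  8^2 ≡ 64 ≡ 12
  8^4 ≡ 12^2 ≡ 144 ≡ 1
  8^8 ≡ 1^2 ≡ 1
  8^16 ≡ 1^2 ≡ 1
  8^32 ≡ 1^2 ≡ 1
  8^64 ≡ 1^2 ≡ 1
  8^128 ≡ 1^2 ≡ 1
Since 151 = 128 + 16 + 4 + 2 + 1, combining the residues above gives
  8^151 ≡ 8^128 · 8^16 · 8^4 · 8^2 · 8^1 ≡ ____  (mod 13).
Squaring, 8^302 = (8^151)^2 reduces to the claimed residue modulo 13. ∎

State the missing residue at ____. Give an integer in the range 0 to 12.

8^128 · 8^16 · 8^4 · 8^2 · 8^1 ≡ 1 · 1 · 1 · 12 · 8 = 96.
96 mod 13 = 5, so 8^151 ≡ 5 (mod 13).

5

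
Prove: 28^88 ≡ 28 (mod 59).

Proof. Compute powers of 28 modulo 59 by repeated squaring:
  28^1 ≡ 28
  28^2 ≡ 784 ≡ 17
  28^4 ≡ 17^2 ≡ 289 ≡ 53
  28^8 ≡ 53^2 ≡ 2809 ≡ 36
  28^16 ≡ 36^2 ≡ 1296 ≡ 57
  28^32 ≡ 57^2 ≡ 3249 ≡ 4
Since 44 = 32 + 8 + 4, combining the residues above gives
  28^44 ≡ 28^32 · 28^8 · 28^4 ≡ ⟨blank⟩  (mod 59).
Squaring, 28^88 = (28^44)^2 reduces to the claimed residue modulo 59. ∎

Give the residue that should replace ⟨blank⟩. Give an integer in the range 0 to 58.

Multiply the listed residues: 4 · 36 · 53 = 144 → 7632.
Reducing modulo 59: 7632 = 129·59 + 21, so 28^44 ≡ 21.

21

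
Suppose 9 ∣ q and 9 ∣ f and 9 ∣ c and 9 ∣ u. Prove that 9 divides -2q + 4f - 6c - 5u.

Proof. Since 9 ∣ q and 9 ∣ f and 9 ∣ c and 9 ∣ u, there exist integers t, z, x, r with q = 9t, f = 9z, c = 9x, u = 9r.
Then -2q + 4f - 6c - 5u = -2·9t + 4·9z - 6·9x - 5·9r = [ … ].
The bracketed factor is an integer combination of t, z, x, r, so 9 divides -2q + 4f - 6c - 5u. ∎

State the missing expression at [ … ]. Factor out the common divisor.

Each term has a factor of 9: -2·9t + 4·9z - 6·9x - 5·9r = 9·(-5r - 2t - 6x + 4z).
Since -5r - 2t - 6x + 4z is an integer, 9 ∣ (-2q + 4f - 6c - 5u).

9(-5r - 2t - 6x + 4z)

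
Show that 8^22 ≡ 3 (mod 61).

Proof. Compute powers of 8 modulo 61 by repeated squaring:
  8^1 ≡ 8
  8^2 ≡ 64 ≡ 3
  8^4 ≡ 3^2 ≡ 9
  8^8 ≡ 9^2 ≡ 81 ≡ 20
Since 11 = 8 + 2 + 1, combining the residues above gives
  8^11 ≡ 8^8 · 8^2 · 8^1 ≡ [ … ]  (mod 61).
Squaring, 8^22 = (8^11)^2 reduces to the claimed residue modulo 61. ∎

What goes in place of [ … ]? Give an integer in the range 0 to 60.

Multiply the listed residues: 20 · 3 · 8 = 60 → 480.
Reducing modulo 61: 480 = 7·61 + 53, so 8^11 ≡ 53.

53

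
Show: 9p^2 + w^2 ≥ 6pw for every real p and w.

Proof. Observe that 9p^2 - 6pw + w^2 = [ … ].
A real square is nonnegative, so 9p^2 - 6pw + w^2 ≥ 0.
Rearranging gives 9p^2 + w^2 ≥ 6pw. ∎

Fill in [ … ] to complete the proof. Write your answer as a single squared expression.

The leading and trailing coefficients are 3^2 and 1^2, and 6 = 2·3·1, so the trinomial is (3p - w)^2.
Hence 9p^2 - 6pw + w^2 ≥ 0.

(3p - w)^2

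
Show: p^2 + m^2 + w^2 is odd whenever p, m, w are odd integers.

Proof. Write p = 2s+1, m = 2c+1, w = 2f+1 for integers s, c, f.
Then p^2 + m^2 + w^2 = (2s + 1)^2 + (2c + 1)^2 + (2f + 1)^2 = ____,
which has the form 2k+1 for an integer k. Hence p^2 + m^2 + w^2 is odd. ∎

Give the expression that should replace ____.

2(2c^2 + 2c + 2f^2 + 2f + 2s^2 + 2s + 1) + 1

Expanding: (2s + 1)^2 + (2c + 1)^2 + (2f + 1)^2 = 4c^2 + 4c + 4f^2 + 4f + 4s^2 + 4s + 3.
Every term except the constant is even, so this is 2(2c^2 + 2c + 2f^2 + 2f + 2s^2 + 2s + 1) + 1,
and 2c^2 + 2c + 2f^2 + 2f + 2s^2 + 2s + 1 ∈ ℤ gives the required form.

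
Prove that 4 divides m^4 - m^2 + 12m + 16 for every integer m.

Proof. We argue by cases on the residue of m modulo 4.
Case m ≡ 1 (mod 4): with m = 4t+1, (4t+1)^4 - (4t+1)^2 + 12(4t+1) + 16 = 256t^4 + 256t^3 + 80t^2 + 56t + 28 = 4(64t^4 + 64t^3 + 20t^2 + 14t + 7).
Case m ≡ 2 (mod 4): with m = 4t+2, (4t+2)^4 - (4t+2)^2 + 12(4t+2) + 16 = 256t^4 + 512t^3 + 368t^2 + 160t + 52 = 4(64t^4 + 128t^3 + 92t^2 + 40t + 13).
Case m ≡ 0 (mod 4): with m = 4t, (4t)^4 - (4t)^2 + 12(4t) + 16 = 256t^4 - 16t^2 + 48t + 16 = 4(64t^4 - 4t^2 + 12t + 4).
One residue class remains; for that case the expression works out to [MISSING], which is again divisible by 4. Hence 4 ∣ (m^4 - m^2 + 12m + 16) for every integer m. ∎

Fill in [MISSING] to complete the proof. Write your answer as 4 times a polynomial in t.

4(64t^4 + 192t^3 + 212t^2 + 114t + 31)

Only m ≡ 3 (mod 4) is unaccounted for. Put m = 4t+3:
(4t+3)^4 - (4t+3)^2 + 12(4t+3) + 16 expands to 256t^4 + 768t^3 + 848t^2 + 456t + 124,
and factoring out 4 leaves 4(64t^4 + 192t^3 + 212t^2 + 114t + 31).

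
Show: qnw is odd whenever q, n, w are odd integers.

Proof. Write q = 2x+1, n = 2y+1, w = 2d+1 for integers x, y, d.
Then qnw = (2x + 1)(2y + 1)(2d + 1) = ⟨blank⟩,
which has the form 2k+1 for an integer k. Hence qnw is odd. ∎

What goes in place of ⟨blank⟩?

(2x + 1)(2y + 1)(2d + 1) = 8dxy + 4dx + 4dy + 2d + 4xy + 2x + 2y + 1
= 2(4dxy + 2dx + 2dy + d + 2xy + x + y) + 1.
Since 4dxy + 2dx + 2dy + d + 2xy + x + y is an integer, the product is of the form 2k+1 for an integer k.

2(4dxy + 2dx + 2dy + d + 2xy + x + y) + 1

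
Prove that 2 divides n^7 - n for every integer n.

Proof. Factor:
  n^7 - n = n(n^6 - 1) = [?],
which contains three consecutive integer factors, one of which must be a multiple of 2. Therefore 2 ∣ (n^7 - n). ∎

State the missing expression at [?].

(n - 1)n(n + 1)(n^4 + n^2 + 1)

n^6 - 1 = (n^2 - 1)(n^4 + n^2 + 1), and n^2 - 1 = (n-1)(n+1).
So n(n^6 - 1) = (n - 1)n(n + 1)(n^4 + n^2 + 1).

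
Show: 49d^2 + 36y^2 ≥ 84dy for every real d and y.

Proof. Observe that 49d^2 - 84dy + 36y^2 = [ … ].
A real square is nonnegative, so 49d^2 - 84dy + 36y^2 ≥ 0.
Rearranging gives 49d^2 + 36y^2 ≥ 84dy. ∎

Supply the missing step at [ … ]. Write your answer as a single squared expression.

(7d - 6y)^2

49d^2 - 84dy + 36y^2 is a perfect-square trinomial: the outer terms are (7d)^2 and (6y)^2, and the cross term is -2·7d·6y.
So 49d^2 - 84dy + 36y^2 = (7d - 6y)^2 ≥ 0.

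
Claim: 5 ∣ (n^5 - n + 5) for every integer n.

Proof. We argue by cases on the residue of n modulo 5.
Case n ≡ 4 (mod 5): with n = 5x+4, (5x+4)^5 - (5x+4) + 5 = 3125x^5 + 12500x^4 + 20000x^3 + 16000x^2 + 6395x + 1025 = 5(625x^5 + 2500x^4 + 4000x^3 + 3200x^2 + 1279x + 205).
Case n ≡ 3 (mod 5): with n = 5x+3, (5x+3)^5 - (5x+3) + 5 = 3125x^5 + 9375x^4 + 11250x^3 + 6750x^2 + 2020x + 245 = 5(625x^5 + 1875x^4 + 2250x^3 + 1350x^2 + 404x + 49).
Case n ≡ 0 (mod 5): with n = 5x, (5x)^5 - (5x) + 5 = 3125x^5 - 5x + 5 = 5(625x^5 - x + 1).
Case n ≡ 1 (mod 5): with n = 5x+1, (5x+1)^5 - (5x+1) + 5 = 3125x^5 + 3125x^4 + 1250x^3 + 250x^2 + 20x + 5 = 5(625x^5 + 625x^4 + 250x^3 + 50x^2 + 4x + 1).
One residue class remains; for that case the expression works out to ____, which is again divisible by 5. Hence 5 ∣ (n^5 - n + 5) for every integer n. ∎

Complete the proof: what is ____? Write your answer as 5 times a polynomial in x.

Only n ≡ 2 (mod 5) is unaccounted for. Put n = 5x+2:
(5x+2)^5 - (5x+2) + 5 expands to 3125x^5 + 6250x^4 + 5000x^3 + 2000x^2 + 395x + 35,
and factoring out 5 leaves 5(625x^5 + 1250x^4 + 1000x^3 + 400x^2 + 79x + 7).

5(625x^5 + 1250x^4 + 1000x^3 + 400x^2 + 79x + 7)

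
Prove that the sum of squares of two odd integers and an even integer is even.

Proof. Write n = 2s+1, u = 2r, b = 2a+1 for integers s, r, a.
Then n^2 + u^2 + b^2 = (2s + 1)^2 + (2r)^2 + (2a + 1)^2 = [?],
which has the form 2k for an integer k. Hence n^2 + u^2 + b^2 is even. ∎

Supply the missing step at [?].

Expanding: (2s + 1)^2 + (2r)^2 + (2a + 1)^2 = 4a^2 + 4a + 4r^2 + 4s^2 + 4s + 2.
Every term is even; pulling out the factor of 2 gives 2(2a^2 + 2a + 2r^2 + 2s^2 + 2s + 1).

2(2a^2 + 2a + 2r^2 + 2s^2 + 2s + 1)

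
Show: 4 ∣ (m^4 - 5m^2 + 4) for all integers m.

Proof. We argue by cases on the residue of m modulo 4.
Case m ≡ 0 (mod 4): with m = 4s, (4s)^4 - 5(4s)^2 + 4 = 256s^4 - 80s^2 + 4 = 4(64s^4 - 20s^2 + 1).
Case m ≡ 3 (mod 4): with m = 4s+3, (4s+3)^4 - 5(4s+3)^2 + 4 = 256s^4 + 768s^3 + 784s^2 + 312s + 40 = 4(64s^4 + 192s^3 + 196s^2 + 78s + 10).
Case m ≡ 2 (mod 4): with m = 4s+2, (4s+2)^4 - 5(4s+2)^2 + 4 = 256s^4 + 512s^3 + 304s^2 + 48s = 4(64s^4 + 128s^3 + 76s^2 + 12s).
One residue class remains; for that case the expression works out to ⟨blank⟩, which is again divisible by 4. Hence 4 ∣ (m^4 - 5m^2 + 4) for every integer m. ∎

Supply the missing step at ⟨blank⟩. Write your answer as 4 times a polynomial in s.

4(64s^4 + 64s^3 + 4s^2 - 6s)

The residues treated are {0, 3, 2}, so the missing case is m ≡ 1 (mod 4); write m = 4s+1.
Then (4s+1)^4 - 5(4s+1)^2 + 4 = 256s^4 + 256s^3 + 16s^2 - 24s = 4(64s^4 + 64s^3 + 4s^2 - 6s).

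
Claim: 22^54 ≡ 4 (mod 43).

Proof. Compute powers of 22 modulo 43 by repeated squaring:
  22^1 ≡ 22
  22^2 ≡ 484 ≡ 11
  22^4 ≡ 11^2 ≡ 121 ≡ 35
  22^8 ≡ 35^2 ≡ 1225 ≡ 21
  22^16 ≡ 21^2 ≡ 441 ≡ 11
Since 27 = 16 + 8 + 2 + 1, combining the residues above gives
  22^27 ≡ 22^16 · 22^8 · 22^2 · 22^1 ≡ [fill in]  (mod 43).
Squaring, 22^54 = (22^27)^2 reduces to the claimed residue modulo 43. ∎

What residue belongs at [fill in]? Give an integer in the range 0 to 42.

2

Multiply the listed residues: 11 · 21 · 11 · 22 = 231 → 2541 → 55902.
Reducing modulo 43: 55902 = 1300·43 + 2, so 22^27 ≡ 2.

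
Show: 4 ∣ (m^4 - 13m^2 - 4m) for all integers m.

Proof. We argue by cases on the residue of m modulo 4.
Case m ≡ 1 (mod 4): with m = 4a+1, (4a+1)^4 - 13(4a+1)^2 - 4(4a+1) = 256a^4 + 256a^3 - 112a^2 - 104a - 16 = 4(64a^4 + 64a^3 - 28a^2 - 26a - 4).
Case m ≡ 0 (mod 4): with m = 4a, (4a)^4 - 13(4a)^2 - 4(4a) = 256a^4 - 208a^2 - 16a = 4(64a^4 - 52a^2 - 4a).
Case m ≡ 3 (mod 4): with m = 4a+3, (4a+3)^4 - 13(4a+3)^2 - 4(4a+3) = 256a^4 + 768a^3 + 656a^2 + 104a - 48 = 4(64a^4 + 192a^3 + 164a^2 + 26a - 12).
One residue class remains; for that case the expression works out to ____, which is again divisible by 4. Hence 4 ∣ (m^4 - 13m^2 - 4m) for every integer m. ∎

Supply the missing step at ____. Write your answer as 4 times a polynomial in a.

The residues treated are {1, 0, 3}, so the missing case is m ≡ 2 (mod 4); write m = 4a+2.
Then (4a+2)^4 - 13(4a+2)^2 - 4(4a+2) = 256a^4 + 512a^3 + 176a^2 - 96a - 44 = 4(64a^4 + 128a^3 + 44a^2 - 24a - 11).

4(64a^4 + 128a^3 + 44a^2 - 24a - 11)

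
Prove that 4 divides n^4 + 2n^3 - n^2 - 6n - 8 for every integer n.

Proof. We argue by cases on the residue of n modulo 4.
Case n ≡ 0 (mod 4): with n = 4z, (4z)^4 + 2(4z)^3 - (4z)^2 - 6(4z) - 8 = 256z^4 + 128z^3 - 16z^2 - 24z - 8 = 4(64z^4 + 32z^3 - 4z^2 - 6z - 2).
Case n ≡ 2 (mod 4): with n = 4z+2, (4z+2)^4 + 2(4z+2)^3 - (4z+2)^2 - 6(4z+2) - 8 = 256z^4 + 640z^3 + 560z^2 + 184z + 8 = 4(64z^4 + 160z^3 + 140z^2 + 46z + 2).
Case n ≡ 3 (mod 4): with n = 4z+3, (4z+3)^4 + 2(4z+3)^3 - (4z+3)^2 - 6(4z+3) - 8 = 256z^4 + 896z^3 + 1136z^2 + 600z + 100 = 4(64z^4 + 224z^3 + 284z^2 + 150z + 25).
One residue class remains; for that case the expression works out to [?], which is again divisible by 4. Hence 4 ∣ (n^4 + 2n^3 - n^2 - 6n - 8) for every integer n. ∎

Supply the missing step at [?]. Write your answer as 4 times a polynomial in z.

4(64z^4 + 96z^3 + 44z^2 + 2z - 3)

The residues treated are {0, 2, 3}, so the missing case is n ≡ 1 (mod 4); write n = 4z+1.
Then (4z+1)^4 + 2(4z+1)^3 - (4z+1)^2 - 6(4z+1) - 8 = 256z^4 + 384z^3 + 176z^2 + 8z - 12 = 4(64z^4 + 96z^3 + 44z^2 + 2z - 3).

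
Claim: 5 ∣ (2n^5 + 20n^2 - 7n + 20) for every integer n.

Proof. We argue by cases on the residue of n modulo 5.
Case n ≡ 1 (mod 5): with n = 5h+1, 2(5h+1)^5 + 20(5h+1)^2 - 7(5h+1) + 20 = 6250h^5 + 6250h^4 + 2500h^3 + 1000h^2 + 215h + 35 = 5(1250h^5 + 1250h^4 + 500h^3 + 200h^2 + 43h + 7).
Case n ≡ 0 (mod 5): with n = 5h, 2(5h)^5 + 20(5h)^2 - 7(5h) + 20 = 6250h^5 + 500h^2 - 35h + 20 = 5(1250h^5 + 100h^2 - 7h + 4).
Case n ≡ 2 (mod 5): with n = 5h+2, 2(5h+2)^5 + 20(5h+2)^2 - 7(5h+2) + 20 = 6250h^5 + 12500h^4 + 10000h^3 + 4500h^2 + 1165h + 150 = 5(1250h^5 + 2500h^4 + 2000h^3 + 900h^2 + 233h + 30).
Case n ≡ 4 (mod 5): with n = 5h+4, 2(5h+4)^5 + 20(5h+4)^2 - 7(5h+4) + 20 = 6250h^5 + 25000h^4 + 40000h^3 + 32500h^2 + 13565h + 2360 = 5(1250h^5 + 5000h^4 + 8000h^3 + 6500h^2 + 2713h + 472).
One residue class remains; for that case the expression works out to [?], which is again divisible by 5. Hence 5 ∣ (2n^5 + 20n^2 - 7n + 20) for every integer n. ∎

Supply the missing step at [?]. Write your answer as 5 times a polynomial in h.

The residues treated are {1, 0, 2, 4}, so the missing case is n ≡ 3 (mod 5); write n = 5h+3.
Then 2(5h+3)^5 + 20(5h+3)^2 - 7(5h+3) + 20 = 6250h^5 + 18750h^4 + 22500h^3 + 14000h^2 + 4615h + 665 = 5(1250h^5 + 3750h^4 + 4500h^3 + 2800h^2 + 923h + 133).

5(1250h^5 + 3750h^4 + 4500h^3 + 2800h^2 + 923h + 133)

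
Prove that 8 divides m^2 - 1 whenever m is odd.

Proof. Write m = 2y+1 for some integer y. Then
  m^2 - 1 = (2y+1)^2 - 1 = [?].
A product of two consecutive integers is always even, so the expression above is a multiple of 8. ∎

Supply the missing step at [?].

4y(y + 1)

(2y+1)^2 - 1 = 4y^2 + 4y + 1 - 1 = 4y^2 + 4y = 4y(y+1).
Since y and y+1 are consecutive, y(y+1) is even, and 4·(even) is a multiple of 8.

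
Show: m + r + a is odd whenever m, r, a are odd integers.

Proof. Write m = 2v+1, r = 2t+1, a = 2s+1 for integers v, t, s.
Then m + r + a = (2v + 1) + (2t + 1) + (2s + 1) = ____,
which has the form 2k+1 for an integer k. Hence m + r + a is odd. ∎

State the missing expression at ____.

2(s + t + v + 1) + 1

(2v + 1) + (2t + 1) + (2s + 1) = 2s + 2t + 2v + 3
= 2(s + t + v + 1) + 1.
Since s + t + v + 1 is an integer, the sum is of the form 2k+1 for an integer k.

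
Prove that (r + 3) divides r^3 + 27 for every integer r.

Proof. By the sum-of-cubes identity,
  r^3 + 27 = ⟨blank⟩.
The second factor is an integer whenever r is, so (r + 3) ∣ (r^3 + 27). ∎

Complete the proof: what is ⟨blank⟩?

Polynomial division of r^3 + 27 by r + 3 leaves remainder 0 and quotient r^2 - 3r + 9.
Hence r^3 + 27 = (r + 3)(r^2 - 3r + 9).

(r + 3)(r^2 - 3r + 9)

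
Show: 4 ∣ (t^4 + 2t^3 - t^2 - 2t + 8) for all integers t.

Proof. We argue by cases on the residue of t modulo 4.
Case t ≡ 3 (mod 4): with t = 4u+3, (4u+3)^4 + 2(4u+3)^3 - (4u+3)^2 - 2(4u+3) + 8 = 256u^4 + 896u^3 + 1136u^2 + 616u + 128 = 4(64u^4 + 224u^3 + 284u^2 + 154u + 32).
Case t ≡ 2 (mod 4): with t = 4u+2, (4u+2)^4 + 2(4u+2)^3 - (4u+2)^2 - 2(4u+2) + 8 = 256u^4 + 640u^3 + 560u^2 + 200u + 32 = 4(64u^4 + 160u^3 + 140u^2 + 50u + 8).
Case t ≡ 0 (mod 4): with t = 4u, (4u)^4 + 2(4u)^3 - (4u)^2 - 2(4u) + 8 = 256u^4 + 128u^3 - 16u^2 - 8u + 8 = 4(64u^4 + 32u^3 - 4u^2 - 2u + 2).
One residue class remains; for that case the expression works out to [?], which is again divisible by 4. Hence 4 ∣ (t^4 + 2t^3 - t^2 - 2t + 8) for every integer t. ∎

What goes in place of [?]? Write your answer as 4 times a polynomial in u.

Only t ≡ 1 (mod 4) is unaccounted for. Put t = 4u+1:
(4u+1)^4 + 2(4u+1)^3 - (4u+1)^2 - 2(4u+1) + 8 expands to 256u^4 + 384u^3 + 176u^2 + 24u + 8,
and factoring out 4 leaves 4(64u^4 + 96u^3 + 44u^2 + 6u + 2).

4(64u^4 + 96u^3 + 44u^2 + 6u + 2)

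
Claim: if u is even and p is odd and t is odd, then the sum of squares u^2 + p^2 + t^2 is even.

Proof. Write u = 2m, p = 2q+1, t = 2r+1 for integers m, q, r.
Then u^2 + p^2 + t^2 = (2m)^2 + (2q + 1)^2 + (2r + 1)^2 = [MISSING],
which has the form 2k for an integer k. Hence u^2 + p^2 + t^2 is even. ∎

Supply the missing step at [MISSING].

2(2m^2 + 2q^2 + 2q + 2r^2 + 2r + 1)

(2m)^2 + (2q + 1)^2 + (2r + 1)^2 = 4m^2 + 4q^2 + 4q + 4r^2 + 4r + 2
= 2(2m^2 + 2q^2 + 2q + 2r^2 + 2r + 1).
Since 2m^2 + 2q^2 + 2q + 2r^2 + 2r + 1 is an integer, the sum of squares is of the form 2k for an integer k.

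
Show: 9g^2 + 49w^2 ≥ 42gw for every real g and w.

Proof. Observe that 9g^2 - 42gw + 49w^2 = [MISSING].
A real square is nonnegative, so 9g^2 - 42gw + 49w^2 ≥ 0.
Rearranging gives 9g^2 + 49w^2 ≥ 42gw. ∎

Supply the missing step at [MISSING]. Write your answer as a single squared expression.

9g^2 - 42gw + 49w^2 is a perfect-square trinomial: the outer terms are (3g)^2 and (7w)^2, and the cross term is -2·3g·7w.
So 9g^2 - 42gw + 49w^2 = (3g - 7w)^2 ≥ 0.

(3g - 7w)^2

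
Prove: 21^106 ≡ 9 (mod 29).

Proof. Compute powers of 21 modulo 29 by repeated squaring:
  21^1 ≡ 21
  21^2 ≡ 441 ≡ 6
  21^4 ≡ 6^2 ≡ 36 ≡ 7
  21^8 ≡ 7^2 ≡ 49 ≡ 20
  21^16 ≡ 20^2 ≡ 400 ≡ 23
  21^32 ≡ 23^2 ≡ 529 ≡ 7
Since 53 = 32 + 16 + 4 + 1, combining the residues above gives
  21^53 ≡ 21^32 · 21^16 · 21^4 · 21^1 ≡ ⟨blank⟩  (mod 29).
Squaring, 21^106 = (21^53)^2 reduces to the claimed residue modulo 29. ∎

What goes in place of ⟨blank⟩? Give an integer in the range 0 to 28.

21^32 · 21^16 · 21^4 · 21^1 ≡ 7 · 23 · 7 · 21 = 23667.
23667 mod 29 = 3, so 21^53 ≡ 3 (mod 29).

3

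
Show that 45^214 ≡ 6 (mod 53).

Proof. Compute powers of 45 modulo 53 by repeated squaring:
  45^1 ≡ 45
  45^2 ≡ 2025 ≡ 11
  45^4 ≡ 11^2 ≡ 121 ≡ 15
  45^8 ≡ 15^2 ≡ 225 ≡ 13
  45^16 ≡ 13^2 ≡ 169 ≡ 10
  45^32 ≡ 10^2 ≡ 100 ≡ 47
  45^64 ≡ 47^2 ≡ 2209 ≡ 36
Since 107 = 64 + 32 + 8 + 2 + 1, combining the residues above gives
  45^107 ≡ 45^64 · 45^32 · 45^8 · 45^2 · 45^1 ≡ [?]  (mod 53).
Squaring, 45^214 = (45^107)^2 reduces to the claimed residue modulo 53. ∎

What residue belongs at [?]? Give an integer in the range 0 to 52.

18

45^64 · 45^32 · 45^8 · 45^2 · 45^1 ≡ 36 · 47 · 13 · 11 · 45 = 10888020.
10888020 mod 53 = 18, so 45^107 ≡ 18 (mod 53).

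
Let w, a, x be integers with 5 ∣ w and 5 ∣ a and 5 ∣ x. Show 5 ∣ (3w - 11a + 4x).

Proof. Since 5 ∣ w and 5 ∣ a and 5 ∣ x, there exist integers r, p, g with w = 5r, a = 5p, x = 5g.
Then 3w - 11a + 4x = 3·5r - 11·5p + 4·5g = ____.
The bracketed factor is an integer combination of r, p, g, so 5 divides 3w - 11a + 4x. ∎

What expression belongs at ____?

Each term has a factor of 5: 3·5r - 11·5p + 4·5g = 5·(4g - 11p + 3r).
Since 4g - 11p + 3r is an integer, 5 ∣ (3w - 11a + 4x).

5(4g - 11p + 3r)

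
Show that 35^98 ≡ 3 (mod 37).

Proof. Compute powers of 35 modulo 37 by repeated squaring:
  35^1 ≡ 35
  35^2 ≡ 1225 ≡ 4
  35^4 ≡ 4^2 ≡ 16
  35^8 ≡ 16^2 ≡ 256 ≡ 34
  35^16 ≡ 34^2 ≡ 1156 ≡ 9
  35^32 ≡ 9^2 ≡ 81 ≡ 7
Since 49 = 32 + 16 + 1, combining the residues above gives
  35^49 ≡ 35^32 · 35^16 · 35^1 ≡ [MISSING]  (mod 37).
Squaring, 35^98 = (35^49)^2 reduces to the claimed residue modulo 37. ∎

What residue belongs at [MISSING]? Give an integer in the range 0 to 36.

22

Multiply the listed residues: 7 · 9 · 35 = 63 → 2205.
Reducing modulo 37: 2205 = 59·37 + 22, so 35^49 ≡ 22.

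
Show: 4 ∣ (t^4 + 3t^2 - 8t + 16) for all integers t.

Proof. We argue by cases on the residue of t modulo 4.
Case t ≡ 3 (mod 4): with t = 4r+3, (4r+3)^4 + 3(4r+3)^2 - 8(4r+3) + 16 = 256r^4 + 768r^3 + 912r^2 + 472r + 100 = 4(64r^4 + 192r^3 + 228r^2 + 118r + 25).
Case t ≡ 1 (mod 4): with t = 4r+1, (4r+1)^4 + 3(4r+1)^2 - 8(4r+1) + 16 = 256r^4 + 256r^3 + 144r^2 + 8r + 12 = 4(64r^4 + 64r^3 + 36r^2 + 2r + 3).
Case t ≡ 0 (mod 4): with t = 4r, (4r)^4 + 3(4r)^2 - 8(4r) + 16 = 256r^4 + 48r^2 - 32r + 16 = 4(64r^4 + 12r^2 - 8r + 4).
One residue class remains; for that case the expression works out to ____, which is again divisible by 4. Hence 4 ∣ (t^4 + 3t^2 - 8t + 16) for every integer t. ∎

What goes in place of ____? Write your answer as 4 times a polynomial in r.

4(64r^4 + 128r^3 + 108r^2 + 36r + 7)

Only t ≡ 2 (mod 4) is unaccounted for. Put t = 4r+2:
(4r+2)^4 + 3(4r+2)^2 - 8(4r+2) + 16 expands to 256r^4 + 512r^3 + 432r^2 + 144r + 28,
and factoring out 4 leaves 4(64r^4 + 128r^3 + 108r^2 + 36r + 7).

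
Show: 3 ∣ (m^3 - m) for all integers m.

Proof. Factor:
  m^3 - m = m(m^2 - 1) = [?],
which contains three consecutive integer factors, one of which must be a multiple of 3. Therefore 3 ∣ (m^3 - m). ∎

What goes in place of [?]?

(m - 1)m(m + 1)

m(m^2 - 1) = m(m - 1)(m + 1) = (m - 1)m(m + 1).
These three factors are consecutive integers, so their product is divisible by 3.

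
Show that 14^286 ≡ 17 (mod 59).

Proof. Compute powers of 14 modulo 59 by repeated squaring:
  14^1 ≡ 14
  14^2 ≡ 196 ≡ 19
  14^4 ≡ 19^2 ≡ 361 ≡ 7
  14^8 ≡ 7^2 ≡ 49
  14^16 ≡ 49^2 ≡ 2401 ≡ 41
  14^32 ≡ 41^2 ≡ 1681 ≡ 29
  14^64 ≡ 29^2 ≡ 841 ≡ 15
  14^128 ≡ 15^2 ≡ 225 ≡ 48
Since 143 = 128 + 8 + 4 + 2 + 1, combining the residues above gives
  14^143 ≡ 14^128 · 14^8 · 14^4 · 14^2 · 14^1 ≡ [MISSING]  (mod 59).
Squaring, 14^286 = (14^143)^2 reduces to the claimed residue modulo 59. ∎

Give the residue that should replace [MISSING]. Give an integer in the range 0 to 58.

14^128 · 14^8 · 14^4 · 14^2 · 14^1 ≡ 48 · 49 · 7 · 19 · 14 = 4379424.
4379424 mod 59 = 31, so 14^143 ≡ 31 (mod 59).

31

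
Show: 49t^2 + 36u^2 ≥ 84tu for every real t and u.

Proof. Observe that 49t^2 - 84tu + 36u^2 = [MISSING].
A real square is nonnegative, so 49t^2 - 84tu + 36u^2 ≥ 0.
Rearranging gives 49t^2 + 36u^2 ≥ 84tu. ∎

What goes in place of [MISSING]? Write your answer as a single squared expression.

(7t - 6u)^2

49t^2 - 84tu + 36u^2 is a perfect-square trinomial: the outer terms are (7t)^2 and (6u)^2, and the cross term is -2·7t·6u.
So 49t^2 - 84tu + 36u^2 = (7t - 6u)^2 ≥ 0.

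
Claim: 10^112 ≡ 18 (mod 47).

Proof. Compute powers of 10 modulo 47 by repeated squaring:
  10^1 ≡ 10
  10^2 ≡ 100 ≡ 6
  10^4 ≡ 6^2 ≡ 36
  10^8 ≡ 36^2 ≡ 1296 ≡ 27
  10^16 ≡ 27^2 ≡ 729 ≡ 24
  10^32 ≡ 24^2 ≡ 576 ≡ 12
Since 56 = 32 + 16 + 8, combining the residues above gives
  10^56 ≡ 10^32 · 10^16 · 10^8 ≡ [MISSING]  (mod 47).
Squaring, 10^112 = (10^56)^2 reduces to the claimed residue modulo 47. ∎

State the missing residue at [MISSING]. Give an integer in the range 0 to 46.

10^32 · 10^16 · 10^8 ≡ 12 · 24 · 27 = 7776.
7776 mod 47 = 21, so 10^56 ≡ 21 (mod 47).

21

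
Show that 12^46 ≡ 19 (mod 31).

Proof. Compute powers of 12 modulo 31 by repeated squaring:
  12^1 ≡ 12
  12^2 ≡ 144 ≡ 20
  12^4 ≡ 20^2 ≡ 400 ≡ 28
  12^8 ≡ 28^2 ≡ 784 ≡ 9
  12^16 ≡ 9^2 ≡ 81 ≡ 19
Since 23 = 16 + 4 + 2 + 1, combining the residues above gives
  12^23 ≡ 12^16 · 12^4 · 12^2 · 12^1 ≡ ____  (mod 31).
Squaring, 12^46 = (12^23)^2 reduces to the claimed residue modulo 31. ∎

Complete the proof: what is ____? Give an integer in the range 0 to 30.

22

Multiply the listed residues: 19 · 28 · 20 · 12 = 532 → 10640 → 127680.
Reducing modulo 31: 127680 = 4118·31 + 22, so 12^23 ≡ 22.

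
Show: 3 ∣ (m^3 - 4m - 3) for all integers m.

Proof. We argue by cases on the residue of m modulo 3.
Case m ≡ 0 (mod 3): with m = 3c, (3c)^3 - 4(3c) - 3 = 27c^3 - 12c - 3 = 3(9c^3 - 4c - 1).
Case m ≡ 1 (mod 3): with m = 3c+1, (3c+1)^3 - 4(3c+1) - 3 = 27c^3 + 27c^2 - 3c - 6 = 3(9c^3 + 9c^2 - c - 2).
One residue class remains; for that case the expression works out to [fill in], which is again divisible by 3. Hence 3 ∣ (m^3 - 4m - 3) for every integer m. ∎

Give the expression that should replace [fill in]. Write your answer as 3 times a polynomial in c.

3(9c^3 + 18c^2 + 8c - 1)

Only m ≡ 2 (mod 3) is unaccounted for. Put m = 3c+2:
(3c+2)^3 - 4(3c+2) - 3 expands to 27c^3 + 54c^2 + 24c - 3,
and factoring out 3 leaves 3(9c^3 + 18c^2 + 8c - 1).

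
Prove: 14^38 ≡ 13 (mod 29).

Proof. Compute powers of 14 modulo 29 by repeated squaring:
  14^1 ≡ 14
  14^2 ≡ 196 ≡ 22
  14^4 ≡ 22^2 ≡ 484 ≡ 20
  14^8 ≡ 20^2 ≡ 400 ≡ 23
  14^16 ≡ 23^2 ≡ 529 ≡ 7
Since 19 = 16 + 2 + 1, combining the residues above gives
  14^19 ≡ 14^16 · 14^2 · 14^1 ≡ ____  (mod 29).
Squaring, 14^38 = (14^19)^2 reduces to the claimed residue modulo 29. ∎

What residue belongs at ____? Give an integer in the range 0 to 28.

10

Multiply the listed residues: 7 · 22 · 14 = 154 → 2156.
Reducing modulo 29: 2156 = 74·29 + 10, so 14^19 ≡ 10.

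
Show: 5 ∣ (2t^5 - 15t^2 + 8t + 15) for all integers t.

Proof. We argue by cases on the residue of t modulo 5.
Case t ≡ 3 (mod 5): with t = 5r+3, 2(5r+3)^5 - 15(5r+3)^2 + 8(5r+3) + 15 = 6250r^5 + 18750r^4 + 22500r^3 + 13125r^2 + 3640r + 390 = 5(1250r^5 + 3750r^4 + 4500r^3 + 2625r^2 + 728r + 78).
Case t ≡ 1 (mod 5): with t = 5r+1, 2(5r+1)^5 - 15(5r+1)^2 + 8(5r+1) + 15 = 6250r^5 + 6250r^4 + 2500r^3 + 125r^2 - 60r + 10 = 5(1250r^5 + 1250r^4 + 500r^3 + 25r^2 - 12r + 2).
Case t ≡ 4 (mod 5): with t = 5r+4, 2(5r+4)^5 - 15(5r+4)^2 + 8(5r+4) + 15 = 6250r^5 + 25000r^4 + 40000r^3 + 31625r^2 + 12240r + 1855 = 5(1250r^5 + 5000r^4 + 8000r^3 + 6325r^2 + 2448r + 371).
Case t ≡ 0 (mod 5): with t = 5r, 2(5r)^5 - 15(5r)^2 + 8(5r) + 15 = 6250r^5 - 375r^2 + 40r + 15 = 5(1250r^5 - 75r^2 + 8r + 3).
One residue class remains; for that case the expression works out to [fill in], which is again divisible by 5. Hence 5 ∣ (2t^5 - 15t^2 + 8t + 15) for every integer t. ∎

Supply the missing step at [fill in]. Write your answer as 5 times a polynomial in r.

5(1250r^5 + 2500r^4 + 2000r^3 + 725r^2 + 108r + 7)

Only t ≡ 2 (mod 5) is unaccounted for. Put t = 5r+2:
2(5r+2)^5 - 15(5r+2)^2 + 8(5r+2) + 15 expands to 6250r^5 + 12500r^4 + 10000r^3 + 3625r^2 + 540r + 35,
and factoring out 5 leaves 5(1250r^5 + 2500r^4 + 2000r^3 + 725r^2 + 108r + 7).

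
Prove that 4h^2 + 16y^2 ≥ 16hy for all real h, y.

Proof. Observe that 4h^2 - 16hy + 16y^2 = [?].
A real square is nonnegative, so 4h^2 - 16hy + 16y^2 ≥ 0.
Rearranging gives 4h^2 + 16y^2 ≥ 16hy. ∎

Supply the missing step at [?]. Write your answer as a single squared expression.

4h^2 - 16hy + 16y^2 is a perfect-square trinomial: the outer terms are (2h)^2 and (4y)^2, and the cross term is -2·2h·4y.
So 4h^2 - 16hy + 16y^2 = (2h - 4y)^2 ≥ 0.

(2h - 4y)^2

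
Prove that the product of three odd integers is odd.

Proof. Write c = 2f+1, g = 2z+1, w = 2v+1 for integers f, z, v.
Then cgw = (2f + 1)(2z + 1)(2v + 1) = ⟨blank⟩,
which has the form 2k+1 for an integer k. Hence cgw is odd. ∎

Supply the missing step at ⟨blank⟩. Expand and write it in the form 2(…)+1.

2(4fvz + 2fv + 2fz + f + 2vz + v + z) + 1

Expanding: (2f + 1)(2z + 1)(2v + 1) = 8fvz + 4fv + 4fz + 2f + 4vz + 2v + 2z + 1.
Every term except the constant is even, so this is 2(4fvz + 2fv + 2fz + f + 2vz + v + z) + 1,
and 4fvz + 2fv + 2fz + f + 2vz + v + z ∈ ℤ gives the required form.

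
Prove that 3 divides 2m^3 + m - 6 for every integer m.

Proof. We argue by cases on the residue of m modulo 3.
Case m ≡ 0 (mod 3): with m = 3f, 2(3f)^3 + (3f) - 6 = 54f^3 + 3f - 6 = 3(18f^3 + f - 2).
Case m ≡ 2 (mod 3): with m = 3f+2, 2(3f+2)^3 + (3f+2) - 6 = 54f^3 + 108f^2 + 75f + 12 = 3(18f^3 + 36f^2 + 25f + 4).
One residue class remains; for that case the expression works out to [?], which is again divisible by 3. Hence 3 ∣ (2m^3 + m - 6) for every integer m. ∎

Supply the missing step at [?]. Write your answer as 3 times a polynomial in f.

3(18f^3 + 18f^2 + 7f - 1)

The residues treated are {0, 2}, so the missing case is m ≡ 1 (mod 3); write m = 3f+1.
Then 2(3f+1)^3 + (3f+1) - 6 = 54f^3 + 54f^2 + 21f - 3 = 3(18f^3 + 18f^2 + 7f - 1).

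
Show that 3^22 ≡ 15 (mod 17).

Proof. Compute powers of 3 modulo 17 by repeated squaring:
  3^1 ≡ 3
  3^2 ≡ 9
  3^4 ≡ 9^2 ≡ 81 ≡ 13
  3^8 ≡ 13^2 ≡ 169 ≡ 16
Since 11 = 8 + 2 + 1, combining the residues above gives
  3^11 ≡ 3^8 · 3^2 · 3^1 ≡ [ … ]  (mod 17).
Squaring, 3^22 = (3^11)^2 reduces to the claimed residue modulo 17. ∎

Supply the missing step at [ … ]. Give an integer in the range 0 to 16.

7

3^8 · 3^2 · 3^1 ≡ 16 · 9 · 3 = 432.
432 mod 17 = 7, so 3^11 ≡ 7 (mod 17).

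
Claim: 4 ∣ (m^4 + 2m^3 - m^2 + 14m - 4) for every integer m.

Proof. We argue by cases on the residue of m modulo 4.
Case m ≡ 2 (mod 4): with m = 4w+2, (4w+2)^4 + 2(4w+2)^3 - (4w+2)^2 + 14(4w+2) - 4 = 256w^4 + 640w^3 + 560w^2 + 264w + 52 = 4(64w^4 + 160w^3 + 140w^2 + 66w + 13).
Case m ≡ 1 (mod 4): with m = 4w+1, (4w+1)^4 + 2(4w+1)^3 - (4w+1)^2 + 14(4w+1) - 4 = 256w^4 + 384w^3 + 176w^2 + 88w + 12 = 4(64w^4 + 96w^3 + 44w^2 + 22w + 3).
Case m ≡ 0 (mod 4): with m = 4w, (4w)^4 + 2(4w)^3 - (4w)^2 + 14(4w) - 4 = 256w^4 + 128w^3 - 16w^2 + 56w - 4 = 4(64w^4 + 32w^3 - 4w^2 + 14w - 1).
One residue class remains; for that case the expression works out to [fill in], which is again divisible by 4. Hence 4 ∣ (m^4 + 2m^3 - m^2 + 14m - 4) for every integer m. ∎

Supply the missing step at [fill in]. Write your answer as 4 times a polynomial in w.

4(64w^4 + 224w^3 + 284w^2 + 170w + 41)

The residues treated are {2, 1, 0}, so the missing case is m ≡ 3 (mod 4); write m = 4w+3.
Then (4w+3)^4 + 2(4w+3)^3 - (4w+3)^2 + 14(4w+3) - 4 = 256w^4 + 896w^3 + 1136w^2 + 680w + 164 = 4(64w^4 + 224w^3 + 284w^2 + 170w + 41).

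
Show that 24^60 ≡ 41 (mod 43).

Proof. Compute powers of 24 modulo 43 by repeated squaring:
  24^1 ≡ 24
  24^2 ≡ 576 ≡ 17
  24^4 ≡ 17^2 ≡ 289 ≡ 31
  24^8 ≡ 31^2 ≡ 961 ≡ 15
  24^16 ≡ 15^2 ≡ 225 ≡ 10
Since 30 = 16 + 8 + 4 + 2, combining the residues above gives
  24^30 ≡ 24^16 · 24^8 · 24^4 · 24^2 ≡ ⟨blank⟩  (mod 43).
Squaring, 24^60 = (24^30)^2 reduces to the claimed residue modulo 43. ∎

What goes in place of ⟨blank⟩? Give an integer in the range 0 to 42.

Multiply the listed residues: 10 · 15 · 31 · 17 = 150 → 4650 → 79050.
Reducing modulo 43: 79050 = 1838·43 + 16, so 24^30 ≡ 16.

16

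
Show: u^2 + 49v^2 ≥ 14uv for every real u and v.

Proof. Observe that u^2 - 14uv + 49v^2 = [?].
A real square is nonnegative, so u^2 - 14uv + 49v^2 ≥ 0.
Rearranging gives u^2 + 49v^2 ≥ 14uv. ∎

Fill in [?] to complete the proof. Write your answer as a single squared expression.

(u - 7v)^2

u^2 - 14uv + 49v^2 is a perfect-square trinomial: the outer terms are (u)^2 and (7v)^2, and the cross term is -2·u·7v.
So u^2 - 14uv + 49v^2 = (u - 7v)^2 ≥ 0.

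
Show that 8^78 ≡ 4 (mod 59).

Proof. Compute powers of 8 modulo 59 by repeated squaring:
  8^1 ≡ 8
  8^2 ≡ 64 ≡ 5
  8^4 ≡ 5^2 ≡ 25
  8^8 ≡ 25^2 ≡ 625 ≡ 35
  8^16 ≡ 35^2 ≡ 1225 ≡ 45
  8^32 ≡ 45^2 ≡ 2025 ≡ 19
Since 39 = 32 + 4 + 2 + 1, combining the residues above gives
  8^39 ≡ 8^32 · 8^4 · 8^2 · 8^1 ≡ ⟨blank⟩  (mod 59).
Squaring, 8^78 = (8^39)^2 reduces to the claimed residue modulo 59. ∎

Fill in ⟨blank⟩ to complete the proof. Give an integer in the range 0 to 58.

Multiply the listed residues: 19 · 25 · 5 · 8 = 475 → 2375 → 19000.
Reducing modulo 59: 19000 = 322·59 + 2, so 8^39 ≡ 2.

2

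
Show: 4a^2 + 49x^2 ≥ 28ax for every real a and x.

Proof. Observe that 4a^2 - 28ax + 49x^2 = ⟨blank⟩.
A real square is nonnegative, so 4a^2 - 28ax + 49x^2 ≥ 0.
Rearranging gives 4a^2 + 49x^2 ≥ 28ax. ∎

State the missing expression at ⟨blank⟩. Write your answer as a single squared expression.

(2a - 7x)^2

4a^2 - 28ax + 49x^2 is a perfect-square trinomial: the outer terms are (2a)^2 and (7x)^2, and the cross term is -2·2a·7x.
So 4a^2 - 28ax + 49x^2 = (2a - 7x)^2 ≥ 0.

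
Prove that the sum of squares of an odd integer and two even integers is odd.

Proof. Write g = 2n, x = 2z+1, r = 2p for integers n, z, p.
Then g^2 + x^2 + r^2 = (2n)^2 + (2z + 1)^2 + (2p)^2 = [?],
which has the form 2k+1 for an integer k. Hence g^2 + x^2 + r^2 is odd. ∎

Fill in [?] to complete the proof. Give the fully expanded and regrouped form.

2(2n^2 + 2p^2 + 2z^2 + 2z) + 1

Expanding: (2n)^2 + (2z + 1)^2 + (2p)^2 = 4n^2 + 4p^2 + 4z^2 + 4z + 1.
Every term except the constant is even, so this is 2(2n^2 + 2p^2 + 2z^2 + 2z) + 1,
and 2n^2 + 2p^2 + 2z^2 + 2z ∈ ℤ gives the required form.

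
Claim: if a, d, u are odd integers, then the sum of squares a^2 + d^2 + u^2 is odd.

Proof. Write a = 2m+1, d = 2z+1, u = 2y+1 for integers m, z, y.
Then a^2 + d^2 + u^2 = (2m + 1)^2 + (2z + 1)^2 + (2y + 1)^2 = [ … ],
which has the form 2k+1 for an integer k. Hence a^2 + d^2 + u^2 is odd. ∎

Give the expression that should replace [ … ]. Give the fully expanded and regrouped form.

2(2m^2 + 2m + 2y^2 + 2y + 2z^2 + 2z + 1) + 1

Expanding: (2m + 1)^2 + (2z + 1)^2 + (2y + 1)^2 = 4m^2 + 4m + 4y^2 + 4y + 4z^2 + 4z + 3.
Every term except the constant is even, so this is 2(2m^2 + 2m + 2y^2 + 2y + 2z^2 + 2z + 1) + 1,
and 2m^2 + 2m + 2y^2 + 2y + 2z^2 + 2z + 1 ∈ ℤ gives the required form.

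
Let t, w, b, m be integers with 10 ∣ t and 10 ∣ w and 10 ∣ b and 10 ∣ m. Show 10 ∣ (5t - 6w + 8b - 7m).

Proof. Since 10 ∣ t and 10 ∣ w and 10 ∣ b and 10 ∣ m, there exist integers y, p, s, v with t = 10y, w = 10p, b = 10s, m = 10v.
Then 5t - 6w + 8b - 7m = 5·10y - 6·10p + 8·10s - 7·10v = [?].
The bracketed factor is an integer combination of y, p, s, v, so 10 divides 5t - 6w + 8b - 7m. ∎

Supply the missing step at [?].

Each term has a factor of 10: 5·10y - 6·10p + 8·10s - 7·10v = 10·(-6p + 8s - 7v + 5y).
Since -6p + 8s - 7v + 5y is an integer, 10 ∣ (5t - 6w + 8b - 7m).

10(-6p + 8s - 7v + 5y)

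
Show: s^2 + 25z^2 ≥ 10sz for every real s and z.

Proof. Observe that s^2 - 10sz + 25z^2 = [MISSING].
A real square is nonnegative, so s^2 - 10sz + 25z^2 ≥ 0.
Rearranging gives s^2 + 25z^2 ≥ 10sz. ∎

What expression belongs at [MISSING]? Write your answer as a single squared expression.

(s - 5z)^2

The leading and trailing coefficients are 1^2 and 5^2, and 10 = 2·1·5, so the trinomial is (s - 5z)^2.
Hence s^2 - 10sz + 25z^2 ≥ 0.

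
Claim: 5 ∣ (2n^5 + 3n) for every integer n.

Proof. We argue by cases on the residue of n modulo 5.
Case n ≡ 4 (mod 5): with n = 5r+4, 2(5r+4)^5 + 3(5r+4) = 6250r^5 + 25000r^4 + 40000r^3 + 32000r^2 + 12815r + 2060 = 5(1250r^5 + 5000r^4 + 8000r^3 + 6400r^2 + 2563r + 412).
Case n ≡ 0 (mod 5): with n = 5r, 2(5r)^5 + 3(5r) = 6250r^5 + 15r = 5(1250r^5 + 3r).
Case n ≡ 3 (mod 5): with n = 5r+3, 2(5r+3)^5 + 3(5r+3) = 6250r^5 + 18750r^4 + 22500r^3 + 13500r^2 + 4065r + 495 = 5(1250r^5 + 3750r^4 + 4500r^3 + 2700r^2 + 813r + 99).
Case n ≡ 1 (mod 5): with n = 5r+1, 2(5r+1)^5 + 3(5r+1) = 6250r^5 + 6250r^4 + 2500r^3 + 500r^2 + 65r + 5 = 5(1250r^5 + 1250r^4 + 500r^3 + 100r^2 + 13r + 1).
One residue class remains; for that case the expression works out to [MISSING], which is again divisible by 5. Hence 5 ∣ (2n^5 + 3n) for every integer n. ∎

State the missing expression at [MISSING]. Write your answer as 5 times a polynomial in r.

5(1250r^5 + 2500r^4 + 2000r^3 + 800r^2 + 163r + 14)

Only n ≡ 2 (mod 5) is unaccounted for. Put n = 5r+2:
2(5r+2)^5 + 3(5r+2) expands to 6250r^5 + 12500r^4 + 10000r^3 + 4000r^2 + 815r + 70,
and factoring out 5 leaves 5(1250r^5 + 2500r^4 + 2000r^3 + 800r^2 + 163r + 14).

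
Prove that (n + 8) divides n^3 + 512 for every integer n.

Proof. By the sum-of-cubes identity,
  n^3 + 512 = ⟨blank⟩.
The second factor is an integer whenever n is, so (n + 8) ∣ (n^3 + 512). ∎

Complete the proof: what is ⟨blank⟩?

(n + 8)(n^2 - 8n + 64)

Polynomial division of n^3 + 512 by n + 8 leaves remainder 0 and quotient n^2 - 8n + 64.
Hence n^3 + 512 = (n + 8)(n^2 - 8n + 64).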